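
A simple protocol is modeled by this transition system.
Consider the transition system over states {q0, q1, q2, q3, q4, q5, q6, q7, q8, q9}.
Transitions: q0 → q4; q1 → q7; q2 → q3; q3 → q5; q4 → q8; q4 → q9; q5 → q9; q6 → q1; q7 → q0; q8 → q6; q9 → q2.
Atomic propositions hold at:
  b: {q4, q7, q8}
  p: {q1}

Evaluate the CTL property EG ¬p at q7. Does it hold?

Sat(¬p) = {q0, q2, q3, q4, q5, q6, q7, q8, q9}
EG ¬p: greatest fixpoint, start Z0 = {q0, q2, q3, q4, q5, q6, q7, q8, q9}, keep only states in Sat with some successor in Z. Z1 = {q0, q2, q3, q4, q5, q7, q8, q9}; Z2 = {q0, q2, q3, q4, q5, q7, q9}; fixed.
Sat(EG ¬p) = {q0, q2, q3, q4, q5, q7, q9}
q7 ∈ Sat(EG ¬p) = {q0, q2, q3, q4, q5, q7, q9}, so the formula holds at q7.

Yes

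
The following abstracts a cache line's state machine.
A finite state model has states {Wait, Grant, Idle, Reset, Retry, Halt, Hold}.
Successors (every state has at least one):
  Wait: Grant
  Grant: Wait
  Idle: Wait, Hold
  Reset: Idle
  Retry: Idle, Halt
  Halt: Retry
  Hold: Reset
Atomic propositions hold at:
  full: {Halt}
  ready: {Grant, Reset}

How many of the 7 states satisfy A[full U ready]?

2

A[full U ready]: least fixpoint, start Z0 = Sat(ready) = {Grant, Reset}, add states in Sat(full) with every successor in Z. Already a fixed point.
Sat(A[full U ready]) = {Grant, Reset}
|Sat(A[full U ready])| = |{Grant, Reset}| = 2.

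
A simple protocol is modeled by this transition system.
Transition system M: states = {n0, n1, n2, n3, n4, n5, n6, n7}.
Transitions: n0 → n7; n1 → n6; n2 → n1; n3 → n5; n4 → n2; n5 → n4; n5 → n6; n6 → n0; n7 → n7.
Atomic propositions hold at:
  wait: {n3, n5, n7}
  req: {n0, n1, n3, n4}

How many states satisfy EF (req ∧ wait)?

1

Sat(req ∧ wait) = {n3}
EF (req ∧ wait): least fixpoint, start Z0 = {n3}, add states with some successor in Z. Already a fixed point.
Sat(EF (req ∧ wait)) = {n3}
|Sat(EF (req ∧ wait))| = |{n3}| = 1.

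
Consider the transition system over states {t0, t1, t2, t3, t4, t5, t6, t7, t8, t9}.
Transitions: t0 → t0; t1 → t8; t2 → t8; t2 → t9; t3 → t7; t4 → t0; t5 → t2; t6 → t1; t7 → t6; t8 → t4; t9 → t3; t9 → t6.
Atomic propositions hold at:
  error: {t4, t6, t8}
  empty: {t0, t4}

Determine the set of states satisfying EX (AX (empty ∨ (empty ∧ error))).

{t0, t1, t2, t4, t8}

Sat(empty ∧ error) = {t4}
Sat(empty ∨ (empty ∧ error)) = {t0, t4}
Sat(AX (empty ∨ (empty ∧ error))) = {s : every successor in {t0, t4}} = {t0, t4, t8}
Sat(EX (AX (empty ∨ (empty ∧ error)))) = {s : some successor in {t0, t4, t8}} = {t0, t1, t2, t4, t8}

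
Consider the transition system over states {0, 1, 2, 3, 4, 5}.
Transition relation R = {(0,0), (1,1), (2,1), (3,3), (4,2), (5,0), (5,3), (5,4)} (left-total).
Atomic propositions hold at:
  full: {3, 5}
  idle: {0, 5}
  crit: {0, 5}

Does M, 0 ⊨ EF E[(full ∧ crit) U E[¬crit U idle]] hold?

Sat(full ∧ crit) = {5}
Sat(¬crit) = {1, 2, 3, 4}
E[¬crit U idle]: least fixpoint, start Z0 = Sat(idle) = {0, 5}, add states in Sat(¬crit) with some successor in Z. Already a fixed point.
Sat(E[¬crit U idle]) = {0, 5}
E[(full ∧ crit) U E[¬crit U idle]]: least fixpoint, start Z0 = Sat(E[¬crit U idle]) = {0, 5}, add states in Sat(full ∧ crit) with some successor in Z. Already a fixed point.
Sat(E[(full ∧ crit) U E[¬crit U idle]]) = {0, 5}
EF E[(full ∧ crit) U E[¬crit U idle]]: least fixpoint, start Z0 = {0, 5}, add states with some successor in Z. Already a fixed point.
Sat(EF E[(full ∧ crit) U E[¬crit U idle]]) = {0, 5}
0 ∈ Sat(EF E[(full ∧ crit) U E[¬crit U idle]]) = {0, 5}, so the formula holds at 0.

Yes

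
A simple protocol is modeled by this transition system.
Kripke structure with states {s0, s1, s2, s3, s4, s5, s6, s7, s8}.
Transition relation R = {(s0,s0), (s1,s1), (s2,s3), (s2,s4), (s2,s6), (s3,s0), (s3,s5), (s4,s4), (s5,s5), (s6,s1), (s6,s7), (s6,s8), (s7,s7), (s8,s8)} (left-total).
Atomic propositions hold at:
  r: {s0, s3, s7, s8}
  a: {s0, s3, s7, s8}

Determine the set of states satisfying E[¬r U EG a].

{s0, s2, s3, s6, s7, s8}

Sat(¬r) = {s1, s2, s4, s5, s6}
EG a: greatest fixpoint, start Z0 = {s0, s3, s7, s8}, keep only states in Sat with some successor in Z. Already a fixed point.
Sat(EG a) = {s0, s3, s7, s8}
E[¬r U EG a]: least fixpoint, start Z0 = Sat(EG a) = {s0, s3, s7, s8}, add states in Sat(¬r) with some successor in Z. Z1 = {s0, s2, s3, s6, s7, s8}; fixed.
Sat(E[¬r U EG a]) = {s0, s2, s3, s6, s7, s8}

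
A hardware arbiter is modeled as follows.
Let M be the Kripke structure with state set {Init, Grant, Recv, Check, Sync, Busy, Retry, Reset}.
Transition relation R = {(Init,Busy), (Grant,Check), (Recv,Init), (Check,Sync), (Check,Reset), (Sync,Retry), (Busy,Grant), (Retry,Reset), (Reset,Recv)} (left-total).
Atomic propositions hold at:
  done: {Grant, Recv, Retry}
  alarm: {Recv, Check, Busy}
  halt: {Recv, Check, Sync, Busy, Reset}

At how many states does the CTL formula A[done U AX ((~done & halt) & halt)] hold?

5

Sat(~done) = {Init, Check, Sync, Busy, Reset}
Sat(~done & halt) = {Check, Sync, Busy, Reset}
Sat((~done & halt) & halt) = {Check, Sync, Busy, Reset}
Sat(AX ((~done & halt) & halt)) = {s : every successor in {Check, Sync, Busy, Reset}} = {Init, Grant, Check, Retry}
A[done U AX ((~done & halt) & halt)]: least fixpoint, start Z0 = Sat(AX ((~done & halt) & halt)) = {Init, Grant, Check, Retry}, add states in Sat(done) with every successor in Z. Z1 = {Init, Grant, Recv, Check, Retry}; fixed.
Sat(A[done U AX ((~done & halt) & halt)]) = {Init, Grant, Recv, Check, Retry}
|Sat(A[done U AX ((~done & halt) & halt)])| = |{Init, Grant, Recv, Check, Retry}| = 5.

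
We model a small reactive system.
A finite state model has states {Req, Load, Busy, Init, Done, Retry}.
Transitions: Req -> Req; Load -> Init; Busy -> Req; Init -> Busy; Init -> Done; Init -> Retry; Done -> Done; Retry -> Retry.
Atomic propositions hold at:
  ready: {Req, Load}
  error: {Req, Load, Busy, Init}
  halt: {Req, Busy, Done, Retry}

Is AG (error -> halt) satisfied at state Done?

Sat(error -> halt) = {Req, Busy, Done, Retry}
AG (error -> halt): greatest fixpoint, start Z0 = {Req, Busy, Done, Retry}, keep only states in Sat with every successor in Z. Already a fixed point.
Sat(AG (error -> halt)) = {Req, Busy, Done, Retry}
Done ∈ Sat(AG (error -> halt)) = {Req, Busy, Done, Retry}, so the formula holds at Done.

Yes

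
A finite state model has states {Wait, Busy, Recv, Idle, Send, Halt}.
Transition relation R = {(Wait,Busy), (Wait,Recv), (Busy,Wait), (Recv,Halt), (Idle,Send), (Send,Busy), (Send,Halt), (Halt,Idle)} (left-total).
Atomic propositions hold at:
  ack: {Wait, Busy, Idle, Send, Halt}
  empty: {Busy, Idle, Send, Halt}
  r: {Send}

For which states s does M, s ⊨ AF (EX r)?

Sat(EX r) = {s : some successor in {Send}} = {Idle}
AF (EX r): least fixpoint, start Z0 = {Idle}, add states with every successor in Z. Z1 = {Idle, Halt}; Z2 = {Recv, Idle, Halt}; fixed.
Sat(AF (EX r)) = {Recv, Idle, Halt}

{Recv, Idle, Halt}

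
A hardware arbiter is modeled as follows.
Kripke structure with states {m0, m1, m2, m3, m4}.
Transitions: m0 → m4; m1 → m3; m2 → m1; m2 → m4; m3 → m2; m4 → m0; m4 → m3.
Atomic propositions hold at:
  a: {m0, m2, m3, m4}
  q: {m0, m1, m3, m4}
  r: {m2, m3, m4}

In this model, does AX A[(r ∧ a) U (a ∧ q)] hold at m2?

Sat(r ∧ a) = {m2, m3, m4}
Sat(a ∧ q) = {m0, m3, m4}
A[(r ∧ a) U (a ∧ q)]: least fixpoint, start Z0 = Sat((a ∧ q)) = {m0, m3, m4}, add states in Sat(r ∧ a) with every successor in Z. Already a fixed point.
Sat(A[(r ∧ a) U (a ∧ q)]) = {m0, m3, m4}
Sat(AX A[(r ∧ a) U (a ∧ q)]) = {s : every successor in {m0, m3, m4}} = {m0, m1, m4}
m2 ∉ Sat(AX A[(r ∧ a) U (a ∧ q)]) = {m0, m1, m4}, so the formula does not hold at m2.

No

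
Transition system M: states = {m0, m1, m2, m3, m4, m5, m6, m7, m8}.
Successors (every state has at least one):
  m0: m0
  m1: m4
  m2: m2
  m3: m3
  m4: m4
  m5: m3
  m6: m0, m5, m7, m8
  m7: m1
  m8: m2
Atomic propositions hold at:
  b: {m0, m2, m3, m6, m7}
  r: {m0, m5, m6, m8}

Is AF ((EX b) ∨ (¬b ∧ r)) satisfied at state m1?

Sat(EX b) = {s : some successor in {m0, m2, m3, m6, m7}} = {m0, m2, m3, m5, m6, m8}
Sat(¬b) = {m1, m4, m5, m8}
Sat(¬b ∧ r) = {m5, m8}
Sat((EX b) ∨ (¬b ∧ r)) = {m0, m2, m3, m5, m6, m8}
AF ((EX b) ∨ (¬b ∧ r)): least fixpoint, start Z0 = {m0, m2, m3, m5, m6, m8}, add states with every successor in Z. Already a fixed point.
Sat(AF ((EX b) ∨ (¬b ∧ r))) = {m0, m2, m3, m5, m6, m8}
m1 ∉ Sat(AF ((EX b) ∨ (¬b ∧ r))) = {m0, m2, m3, m5, m6, m8}, so the formula does not hold at m1.

No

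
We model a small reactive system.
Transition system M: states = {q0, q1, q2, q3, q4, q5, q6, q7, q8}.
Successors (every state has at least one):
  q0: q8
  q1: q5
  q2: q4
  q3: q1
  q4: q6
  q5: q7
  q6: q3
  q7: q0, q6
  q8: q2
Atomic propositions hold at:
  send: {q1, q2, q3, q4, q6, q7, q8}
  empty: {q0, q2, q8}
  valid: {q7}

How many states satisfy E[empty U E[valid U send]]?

8

E[valid U send]: least fixpoint, start Z0 = Sat(send) = {q1, q2, q3, q4, q6, q7, q8}, add states in Sat(valid) with some successor in Z. Already a fixed point.
Sat(E[valid U send]) = {q1, q2, q3, q4, q6, q7, q8}
E[empty U E[valid U send]]: least fixpoint, start Z0 = Sat(E[valid U send]) = {q1, q2, q3, q4, q6, q7, q8}, add states in Sat(empty) with some successor in Z. Z1 = {q0, q1, q2, q3, q4, q6, q7, q8}; fixed.
Sat(E[empty U E[valid U send]]) = {q0, q1, q2, q3, q4, q6, q7, q8}
|Sat(E[empty U E[valid U send]])| = |{q0, q1, q2, q3, q4, q6, q7, q8}| = 8.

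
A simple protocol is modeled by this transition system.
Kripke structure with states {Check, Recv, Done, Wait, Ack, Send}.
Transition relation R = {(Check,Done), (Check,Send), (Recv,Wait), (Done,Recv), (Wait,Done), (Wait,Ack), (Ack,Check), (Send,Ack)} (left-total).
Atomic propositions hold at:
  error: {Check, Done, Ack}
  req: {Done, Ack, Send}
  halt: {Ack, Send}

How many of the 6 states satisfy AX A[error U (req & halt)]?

Sat(req & halt) = {Ack, Send}
A[error U (req & halt)]: least fixpoint, start Z0 = Sat((req & halt)) = {Ack, Send}, add states in Sat(error) with every successor in Z. Already a fixed point.
Sat(A[error U (req & halt)]) = {Ack, Send}
Sat(AX A[error U (req & halt)]) = {s : every successor in {Ack, Send}} = {Send}
|Sat(AX A[error U (req & halt)])| = |{Send}| = 1.

1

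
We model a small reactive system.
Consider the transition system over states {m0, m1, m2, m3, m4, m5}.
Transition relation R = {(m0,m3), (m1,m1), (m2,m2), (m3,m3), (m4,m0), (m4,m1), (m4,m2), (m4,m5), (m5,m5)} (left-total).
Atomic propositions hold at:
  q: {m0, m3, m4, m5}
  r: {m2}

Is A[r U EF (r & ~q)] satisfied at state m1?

Sat(~q) = {m1, m2}
Sat(r & ~q) = {m2}
EF (r & ~q): least fixpoint, start Z0 = {m2}, add states with some successor in Z. Z1 = {m2, m4}; fixed.
Sat(EF (r & ~q)) = {m2, m4}
A[r U EF (r & ~q)]: least fixpoint, start Z0 = Sat(EF (r & ~q)) = {m2, m4}, add states in Sat(r) with every successor in Z. Already a fixed point.
Sat(A[r U EF (r & ~q)]) = {m2, m4}
m1 ∉ Sat(A[r U EF (r & ~q)]) = {m2, m4}, so the formula does not hold at m1.

No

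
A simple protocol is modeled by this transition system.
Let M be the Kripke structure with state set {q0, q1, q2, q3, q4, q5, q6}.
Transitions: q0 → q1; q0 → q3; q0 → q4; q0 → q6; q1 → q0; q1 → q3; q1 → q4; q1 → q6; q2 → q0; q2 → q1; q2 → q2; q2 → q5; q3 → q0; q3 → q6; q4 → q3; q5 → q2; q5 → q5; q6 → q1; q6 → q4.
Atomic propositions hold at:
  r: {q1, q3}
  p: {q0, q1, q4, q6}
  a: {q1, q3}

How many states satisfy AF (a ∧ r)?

Sat(a ∧ r) = {q1, q3}
AF (a ∧ r): least fixpoint, start Z0 = {q1, q3}, add states with every successor in Z. Z1 = {q1, q3, q4}; Z2 = {q1, q3, q4, q6}; Z3 = {q0, q1, q3, q4, q6}; fixed.
Sat(AF (a ∧ r)) = {q0, q1, q3, q4, q6}
|Sat(AF (a ∧ r))| = |{q0, q1, q3, q4, q6}| = 5.

5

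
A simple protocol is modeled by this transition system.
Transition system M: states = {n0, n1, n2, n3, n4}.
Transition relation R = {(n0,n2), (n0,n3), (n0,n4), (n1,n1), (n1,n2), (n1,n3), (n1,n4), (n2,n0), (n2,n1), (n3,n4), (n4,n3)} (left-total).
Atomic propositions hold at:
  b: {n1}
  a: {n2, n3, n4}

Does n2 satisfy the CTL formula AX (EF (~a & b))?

Sat(~a) = {n0, n1}
Sat(~a & b) = {n1}
EF (~a & b): least fixpoint, start Z0 = {n1}, add states with some successor in Z. Z1 = {n1, n2}; Z2 = {n0, n1, n2}; fixed.
Sat(EF (~a & b)) = {n0, n1, n2}
Sat(AX (EF (~a & b))) = {s : every successor in {n0, n1, n2}} = {n2}
n2 ∈ Sat(AX (EF (~a & b))) = {n2}, so the formula holds at n2.

Yes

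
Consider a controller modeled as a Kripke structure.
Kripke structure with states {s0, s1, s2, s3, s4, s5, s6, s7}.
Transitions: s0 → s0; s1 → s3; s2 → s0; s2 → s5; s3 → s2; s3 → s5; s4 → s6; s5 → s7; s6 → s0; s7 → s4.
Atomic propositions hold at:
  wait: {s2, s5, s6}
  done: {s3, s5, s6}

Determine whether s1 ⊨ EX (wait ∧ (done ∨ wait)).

No

Sat(done ∨ wait) = {s2, s3, s5, s6}
Sat(wait ∧ (done ∨ wait)) = {s2, s5, s6}
Sat(EX (wait ∧ (done ∨ wait))) = {s : some successor in {s2, s5, s6}} = {s2, s3, s4}
s1 ∉ Sat(EX (wait ∧ (done ∨ wait))) = {s2, s3, s4}, so the formula does not hold at s1.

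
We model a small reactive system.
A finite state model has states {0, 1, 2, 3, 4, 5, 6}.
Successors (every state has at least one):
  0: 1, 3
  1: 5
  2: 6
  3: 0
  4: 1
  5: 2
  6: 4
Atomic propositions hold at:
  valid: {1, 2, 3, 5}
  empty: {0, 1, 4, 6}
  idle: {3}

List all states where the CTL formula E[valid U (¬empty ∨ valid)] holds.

{1, 2, 3, 5}

Sat(¬empty) = {2, 3, 5}
Sat(¬empty ∨ valid) = {1, 2, 3, 5}
E[valid U (¬empty ∨ valid)]: least fixpoint, start Z0 = Sat((¬empty ∨ valid)) = {1, 2, 3, 5}, add states in Sat(valid) with some successor in Z. Already a fixed point.
Sat(E[valid U (¬empty ∨ valid)]) = {1, 2, 3, 5}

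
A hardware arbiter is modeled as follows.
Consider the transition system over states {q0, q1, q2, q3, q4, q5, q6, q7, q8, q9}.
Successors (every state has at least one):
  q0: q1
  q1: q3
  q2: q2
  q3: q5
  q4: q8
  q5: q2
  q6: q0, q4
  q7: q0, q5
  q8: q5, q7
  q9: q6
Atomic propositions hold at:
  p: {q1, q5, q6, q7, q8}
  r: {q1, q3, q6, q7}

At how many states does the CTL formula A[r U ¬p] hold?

7

Sat(¬p) = {q0, q2, q3, q4, q9}
A[r U ¬p]: least fixpoint, start Z0 = Sat(¬p) = {q0, q2, q3, q4, q9}, add states in Sat(r) with every successor in Z. Z1 = {q0, q1, q2, q3, q4, q6, q9}; fixed.
Sat(A[r U ¬p]) = {q0, q1, q2, q3, q4, q6, q9}
|Sat(A[r U ¬p])| = |{q0, q1, q2, q3, q4, q6, q9}| = 7.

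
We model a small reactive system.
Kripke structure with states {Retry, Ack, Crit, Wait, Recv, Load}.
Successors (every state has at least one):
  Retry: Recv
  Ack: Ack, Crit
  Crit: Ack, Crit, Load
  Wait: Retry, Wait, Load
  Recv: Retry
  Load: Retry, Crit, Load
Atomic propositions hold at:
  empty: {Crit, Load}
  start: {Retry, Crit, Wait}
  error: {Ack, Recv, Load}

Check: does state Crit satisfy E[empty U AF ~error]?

Sat(~error) = {Retry, Crit, Wait}
AF ~error: least fixpoint, start Z0 = {Retry, Crit, Wait}, add states with every successor in Z. Z1 = {Retry, Crit, Wait, Recv}; fixed.
Sat(AF ~error) = {Retry, Crit, Wait, Recv}
E[empty U AF ~error]: least fixpoint, start Z0 = Sat(AF ~error) = {Retry, Crit, Wait, Recv}, add states in Sat(empty) with some successor in Z. Z1 = {Retry, Crit, Wait, Recv, Load}; fixed.
Sat(E[empty U AF ~error]) = {Retry, Crit, Wait, Recv, Load}
Crit ∈ Sat(E[empty U AF ~error]) = {Retry, Crit, Wait, Recv, Load}, so the formula holds at Crit.

Yes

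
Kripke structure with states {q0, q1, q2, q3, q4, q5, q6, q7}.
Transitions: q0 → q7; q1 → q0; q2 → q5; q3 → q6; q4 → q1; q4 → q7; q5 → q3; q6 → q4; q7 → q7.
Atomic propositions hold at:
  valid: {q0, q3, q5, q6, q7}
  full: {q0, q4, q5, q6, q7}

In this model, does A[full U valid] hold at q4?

No

A[full U valid]: least fixpoint, start Z0 = Sat(valid) = {q0, q3, q5, q6, q7}, add states in Sat(full) with every successor in Z. Already a fixed point.
Sat(A[full U valid]) = {q0, q3, q5, q6, q7}
q4 ∉ Sat(A[full U valid]) = {q0, q3, q5, q6, q7}, so the formula does not hold at q4.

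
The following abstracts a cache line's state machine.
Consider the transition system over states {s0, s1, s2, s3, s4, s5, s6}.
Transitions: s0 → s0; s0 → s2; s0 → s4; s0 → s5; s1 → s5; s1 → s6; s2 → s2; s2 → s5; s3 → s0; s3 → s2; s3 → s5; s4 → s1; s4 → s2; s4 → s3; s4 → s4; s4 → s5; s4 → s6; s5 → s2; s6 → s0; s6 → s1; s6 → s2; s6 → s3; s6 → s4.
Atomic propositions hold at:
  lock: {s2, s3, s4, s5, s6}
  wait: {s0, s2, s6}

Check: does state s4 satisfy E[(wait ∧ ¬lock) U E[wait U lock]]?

Sat(¬lock) = {s0, s1}
Sat(wait ∧ ¬lock) = {s0}
E[wait U lock]: least fixpoint, start Z0 = Sat(lock) = {s2, s3, s4, s5, s6}, add states in Sat(wait) with some successor in Z. Z1 = {s0, s2, s3, s4, s5, s6}; fixed.
Sat(E[wait U lock]) = {s0, s2, s3, s4, s5, s6}
E[(wait ∧ ¬lock) U E[wait U lock]]: least fixpoint, start Z0 = Sat(E[wait U lock]) = {s0, s2, s3, s4, s5, s6}, add states in Sat(wait ∧ ¬lock) with some successor in Z. Already a fixed point.
Sat(E[(wait ∧ ¬lock) U E[wait U lock]]) = {s0, s2, s3, s4, s5, s6}
s4 ∈ Sat(E[(wait ∧ ¬lock) U E[wait U lock]]) = {s0, s2, s3, s4, s5, s6}, so the formula holds at s4.

Yes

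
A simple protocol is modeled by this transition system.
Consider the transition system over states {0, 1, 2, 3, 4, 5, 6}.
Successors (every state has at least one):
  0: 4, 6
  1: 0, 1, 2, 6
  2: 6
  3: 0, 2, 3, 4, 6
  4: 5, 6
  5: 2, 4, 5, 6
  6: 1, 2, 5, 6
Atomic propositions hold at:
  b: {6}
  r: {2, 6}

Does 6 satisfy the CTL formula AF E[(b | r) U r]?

Sat(b | r) = {2, 6}
E[(b | r) U r]: least fixpoint, start Z0 = Sat(r) = {2, 6}, add states in Sat(b | r) with some successor in Z. Already a fixed point.
Sat(E[(b | r) U r]) = {2, 6}
AF E[(b | r) U r]: least fixpoint, start Z0 = {2, 6}, add states with every successor in Z. Already a fixed point.
Sat(AF E[(b | r) U r]) = {2, 6}
6 ∈ Sat(AF E[(b | r) U r]) = {2, 6}, so the formula holds at 6.

Yes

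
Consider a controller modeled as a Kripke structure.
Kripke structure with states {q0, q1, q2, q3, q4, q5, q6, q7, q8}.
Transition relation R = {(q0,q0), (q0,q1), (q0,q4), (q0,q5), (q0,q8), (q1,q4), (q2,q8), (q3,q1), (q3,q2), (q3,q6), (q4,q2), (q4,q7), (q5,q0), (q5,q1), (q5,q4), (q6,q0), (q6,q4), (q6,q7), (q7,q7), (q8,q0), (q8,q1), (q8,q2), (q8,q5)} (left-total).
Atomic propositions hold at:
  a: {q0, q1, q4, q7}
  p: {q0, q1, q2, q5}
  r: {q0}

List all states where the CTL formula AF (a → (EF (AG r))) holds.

AG r: greatest fixpoint, start Z0 = {q0}, keep only states in Sat with every successor in Z. Z1 = ∅; fixed.
Sat(AG r) = ∅
EF (AG r): least fixpoint, start Z0 = ∅, add states with some successor in Z. Already a fixed point.
Sat(EF (AG r)) = ∅
Sat(a → (EF (AG r))) = {q2, q3, q5, q6, q8}
AF (a → (EF (AG r))): least fixpoint, start Z0 = {q2, q3, q5, q6, q8}, add states with every successor in Z. Already a fixed point.
Sat(AF (a → (EF (AG r)))) = {q2, q3, q5, q6, q8}

{q2, q3, q5, q6, q8}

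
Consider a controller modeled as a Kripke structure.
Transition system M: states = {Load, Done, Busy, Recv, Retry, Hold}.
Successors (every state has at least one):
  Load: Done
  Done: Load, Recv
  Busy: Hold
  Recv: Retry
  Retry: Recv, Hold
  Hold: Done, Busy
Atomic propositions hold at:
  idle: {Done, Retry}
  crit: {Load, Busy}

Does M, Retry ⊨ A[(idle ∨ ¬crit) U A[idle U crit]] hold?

Sat(¬crit) = {Done, Recv, Retry, Hold}
Sat(idle ∨ ¬crit) = {Done, Recv, Retry, Hold}
A[idle U crit]: least fixpoint, start Z0 = Sat(crit) = {Load, Busy}, add states in Sat(idle) with every successor in Z. Already a fixed point.
Sat(A[idle U crit]) = {Load, Busy}
A[(idle ∨ ¬crit) U A[idle U crit]]: least fixpoint, start Z0 = Sat(A[idle U crit]) = {Load, Busy}, add states in Sat(idle ∨ ¬crit) with every successor in Z. Already a fixed point.
Sat(A[(idle ∨ ¬crit) U A[idle U crit]]) = {Load, Busy}
Retry ∉ Sat(A[(idle ∨ ¬crit) U A[idle U crit]]) = {Load, Busy}, so the formula does not hold at Retry.

No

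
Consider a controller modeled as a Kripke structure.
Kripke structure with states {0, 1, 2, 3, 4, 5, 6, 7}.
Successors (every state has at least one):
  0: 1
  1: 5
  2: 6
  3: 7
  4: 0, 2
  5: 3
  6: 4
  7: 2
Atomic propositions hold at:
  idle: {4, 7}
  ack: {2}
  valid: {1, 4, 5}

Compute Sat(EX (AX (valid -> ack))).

Sat(valid -> ack) = {0, 2, 3, 6, 7}
Sat(AX (valid -> ack)) = {s : every successor in {0, 2, 3, 6, 7}} = {2, 3, 4, 5, 7}
Sat(EX (AX (valid -> ack))) = {s : some successor in {2, 3, 4, 5, 7}} = {1, 3, 4, 5, 6, 7}

{1, 3, 4, 5, 6, 7}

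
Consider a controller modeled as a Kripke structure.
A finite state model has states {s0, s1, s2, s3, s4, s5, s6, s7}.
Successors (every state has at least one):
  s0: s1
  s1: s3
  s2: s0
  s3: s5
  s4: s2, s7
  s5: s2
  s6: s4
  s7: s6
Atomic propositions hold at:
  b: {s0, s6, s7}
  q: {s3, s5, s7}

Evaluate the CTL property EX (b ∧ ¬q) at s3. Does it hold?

No

Sat(¬q) = {s0, s1, s2, s4, s6}
Sat(b ∧ ¬q) = {s0, s6}
Sat(EX (b ∧ ¬q)) = {s : some successor in {s0, s6}} = {s2, s7}
s3 ∉ Sat(EX (b ∧ ¬q)) = {s2, s7}, so the formula does not hold at s3.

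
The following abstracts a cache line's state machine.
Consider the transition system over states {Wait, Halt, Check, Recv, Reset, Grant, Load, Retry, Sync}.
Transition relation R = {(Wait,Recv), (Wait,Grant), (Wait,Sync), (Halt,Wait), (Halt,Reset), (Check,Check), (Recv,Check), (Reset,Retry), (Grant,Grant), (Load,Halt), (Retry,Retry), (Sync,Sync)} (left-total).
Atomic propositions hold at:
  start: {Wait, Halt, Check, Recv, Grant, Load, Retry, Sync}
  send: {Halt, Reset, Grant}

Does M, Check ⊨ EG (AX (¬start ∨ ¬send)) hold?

Sat(¬start) = {Reset}
Sat(¬send) = {Wait, Check, Recv, Load, Retry, Sync}
Sat(¬start ∨ ¬send) = {Wait, Check, Recv, Reset, Load, Retry, Sync}
Sat(AX (¬start ∨ ¬send)) = {s : every successor in {Wait, Check, Recv, Reset, Load, Retry, Sync}} = {Halt, Check, Recv, Reset, Retry, Sync}
EG (AX (¬start ∨ ¬send)): greatest fixpoint, start Z0 = {Halt, Check, Recv, Reset, Retry, Sync}, keep only states in Sat with some successor in Z. Already a fixed point.
Sat(EG (AX (¬start ∨ ¬send))) = {Halt, Check, Recv, Reset, Retry, Sync}
Check ∈ Sat(EG (AX (¬start ∨ ¬send))) = {Halt, Check, Recv, Reset, Retry, Sync}, so the formula holds at Check.

Yes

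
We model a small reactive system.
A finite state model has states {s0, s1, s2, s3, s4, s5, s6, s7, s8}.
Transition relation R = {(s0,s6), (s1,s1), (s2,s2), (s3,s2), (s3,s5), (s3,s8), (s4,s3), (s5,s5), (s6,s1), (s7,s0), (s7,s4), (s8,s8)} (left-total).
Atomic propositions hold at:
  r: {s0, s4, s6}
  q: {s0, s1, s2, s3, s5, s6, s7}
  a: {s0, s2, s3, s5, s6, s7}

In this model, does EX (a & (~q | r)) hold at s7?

Sat(~q) = {s4, s8}
Sat(~q | r) = {s0, s4, s6, s8}
Sat(a & (~q | r)) = {s0, s6}
Sat(EX (a & (~q | r))) = {s : some successor in {s0, s6}} = {s0, s7}
s7 ∈ Sat(EX (a & (~q | r))) = {s0, s7}, so the formula holds at s7.

Yes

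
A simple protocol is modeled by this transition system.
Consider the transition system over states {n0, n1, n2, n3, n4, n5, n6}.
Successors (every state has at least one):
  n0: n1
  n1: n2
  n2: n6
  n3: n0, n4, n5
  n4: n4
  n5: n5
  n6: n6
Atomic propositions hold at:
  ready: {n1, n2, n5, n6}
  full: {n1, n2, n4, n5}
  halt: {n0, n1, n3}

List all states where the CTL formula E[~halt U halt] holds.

Sat(~halt) = {n2, n4, n5, n6}
E[~halt U halt]: least fixpoint, start Z0 = Sat(halt) = {n0, n1, n3}, add states in Sat(~halt) with some successor in Z. Already a fixed point.
Sat(E[~halt U halt]) = {n0, n1, n3}

{n0, n1, n3}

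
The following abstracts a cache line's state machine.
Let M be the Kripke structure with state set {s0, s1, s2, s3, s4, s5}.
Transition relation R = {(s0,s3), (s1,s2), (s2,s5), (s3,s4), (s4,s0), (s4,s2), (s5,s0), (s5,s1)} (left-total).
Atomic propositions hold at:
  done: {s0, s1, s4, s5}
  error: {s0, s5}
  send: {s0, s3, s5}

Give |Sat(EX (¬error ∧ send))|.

Sat(¬error) = {s1, s2, s3, s4}
Sat(¬error ∧ send) = {s3}
Sat(EX (¬error ∧ send)) = {s : some successor in {s3}} = {s0}
|Sat(EX (¬error ∧ send))| = |{s0}| = 1.

1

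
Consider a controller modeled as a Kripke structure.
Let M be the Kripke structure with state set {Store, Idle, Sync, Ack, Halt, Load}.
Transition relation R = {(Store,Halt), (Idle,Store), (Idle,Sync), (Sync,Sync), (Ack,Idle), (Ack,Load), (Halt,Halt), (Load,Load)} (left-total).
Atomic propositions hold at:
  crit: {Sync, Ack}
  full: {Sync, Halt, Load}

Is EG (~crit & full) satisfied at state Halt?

Yes

Sat(~crit) = {Store, Idle, Halt, Load}
Sat(~crit & full) = {Halt, Load}
EG (~crit & full): greatest fixpoint, start Z0 = {Halt, Load}, keep only states in Sat with some successor in Z. Already a fixed point.
Sat(EG (~crit & full)) = {Halt, Load}
Halt ∈ Sat(EG (~crit & full)) = {Halt, Load}, so the formula holds at Halt.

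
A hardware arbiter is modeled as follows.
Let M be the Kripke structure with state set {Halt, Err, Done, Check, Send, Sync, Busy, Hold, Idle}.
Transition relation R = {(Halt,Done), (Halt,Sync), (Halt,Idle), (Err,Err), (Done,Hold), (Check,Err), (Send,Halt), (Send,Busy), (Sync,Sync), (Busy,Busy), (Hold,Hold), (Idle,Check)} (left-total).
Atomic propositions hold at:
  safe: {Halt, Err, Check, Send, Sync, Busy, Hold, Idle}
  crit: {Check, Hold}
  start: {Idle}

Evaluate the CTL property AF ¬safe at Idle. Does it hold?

No

Sat(¬safe) = {Done}
AF ¬safe: least fixpoint, start Z0 = {Done}, add states with every successor in Z. Already a fixed point.
Sat(AF ¬safe) = {Done}
Idle ∉ Sat(AF ¬safe) = {Done}, so the formula does not hold at Idle.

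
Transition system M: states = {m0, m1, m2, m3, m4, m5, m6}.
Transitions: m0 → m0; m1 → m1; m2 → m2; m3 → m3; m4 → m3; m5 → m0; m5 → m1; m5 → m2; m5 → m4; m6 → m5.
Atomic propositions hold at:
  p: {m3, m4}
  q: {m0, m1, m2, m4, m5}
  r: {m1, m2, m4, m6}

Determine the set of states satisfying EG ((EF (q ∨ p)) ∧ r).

{m1, m2}

Sat(q ∨ p) = {m0, m1, m2, m3, m4, m5}
EF (q ∨ p): least fixpoint, start Z0 = {m0, m1, m2, m3, m4, m5}, add states with some successor in Z. Z1 = {m0, m1, m2, m3, m4, m5, m6}; fixed.
Sat(EF (q ∨ p)) = {m0, m1, m2, m3, m4, m5, m6}
Sat((EF (q ∨ p)) ∧ r) = {m1, m2, m4, m6}
EG ((EF (q ∨ p)) ∧ r): greatest fixpoint, start Z0 = {m1, m2, m4, m6}, keep only states in Sat with some successor in Z. Z1 = {m1, m2}; fixed.
Sat(EG ((EF (q ∨ p)) ∧ r)) = {m1, m2}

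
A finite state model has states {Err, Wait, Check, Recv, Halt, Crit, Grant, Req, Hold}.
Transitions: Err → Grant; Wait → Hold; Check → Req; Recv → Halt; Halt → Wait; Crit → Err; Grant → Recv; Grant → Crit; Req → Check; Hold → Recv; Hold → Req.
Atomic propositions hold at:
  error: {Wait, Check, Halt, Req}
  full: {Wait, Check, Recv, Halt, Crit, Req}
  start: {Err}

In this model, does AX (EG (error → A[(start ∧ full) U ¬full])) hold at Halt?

No

Sat(start ∧ full) = ∅
Sat(¬full) = {Err, Grant, Hold}
A[(start ∧ full) U ¬full]: least fixpoint, start Z0 = Sat(¬full) = {Err, Grant, Hold}, add states in Sat(start ∧ full) with every successor in Z. Already a fixed point.
Sat(A[(start ∧ full) U ¬full]) = {Err, Grant, Hold}
Sat(error → A[(start ∧ full) U ¬full]) = {Err, Recv, Crit, Grant, Hold}
EG (error → A[(start ∧ full) U ¬full]): greatest fixpoint, start Z0 = {Err, Recv, Crit, Grant, Hold}, keep only states in Sat with some successor in Z. Z1 = {Err, Crit, Grant, Hold}; Z2 = {Err, Crit, Grant}; fixed.
Sat(EG (error → A[(start ∧ full) U ¬full])) = {Err, Crit, Grant}
Sat(AX (EG (error → A[(start ∧ full) U ¬full]))) = {s : every successor in {Err, Crit, Grant}} = {Err, Crit}
Halt ∉ Sat(AX (EG (error → A[(start ∧ full) U ¬full]))) = {Err, Crit}, so the formula does not hold at Halt.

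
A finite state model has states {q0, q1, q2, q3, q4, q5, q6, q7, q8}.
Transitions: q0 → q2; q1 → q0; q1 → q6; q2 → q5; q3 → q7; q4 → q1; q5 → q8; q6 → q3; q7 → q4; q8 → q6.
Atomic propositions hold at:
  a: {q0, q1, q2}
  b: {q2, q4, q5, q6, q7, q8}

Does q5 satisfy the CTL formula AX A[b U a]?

No

A[b U a]: least fixpoint, start Z0 = Sat(a) = {q0, q1, q2}, add states in Sat(b) with every successor in Z. Z1 = {q0, q1, q2, q4}; Z2 = {q0, q1, q2, q4, q7}; fixed.
Sat(A[b U a]) = {q0, q1, q2, q4, q7}
Sat(AX A[b U a]) = {s : every successor in {q0, q1, q2, q4, q7}} = {q0, q3, q4, q7}
q5 ∉ Sat(AX A[b U a]) = {q0, q3, q4, q7}, so the formula does not hold at q5.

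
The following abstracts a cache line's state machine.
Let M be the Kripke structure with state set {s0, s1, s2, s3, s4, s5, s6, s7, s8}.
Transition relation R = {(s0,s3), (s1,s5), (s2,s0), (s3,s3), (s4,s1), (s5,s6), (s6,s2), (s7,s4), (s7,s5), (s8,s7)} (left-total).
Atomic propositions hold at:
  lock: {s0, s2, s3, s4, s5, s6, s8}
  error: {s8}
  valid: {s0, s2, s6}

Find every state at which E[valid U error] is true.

{s8}

E[valid U error]: least fixpoint, start Z0 = Sat(error) = {s8}, add states in Sat(valid) with some successor in Z. Already a fixed point.
Sat(E[valid U error]) = {s8}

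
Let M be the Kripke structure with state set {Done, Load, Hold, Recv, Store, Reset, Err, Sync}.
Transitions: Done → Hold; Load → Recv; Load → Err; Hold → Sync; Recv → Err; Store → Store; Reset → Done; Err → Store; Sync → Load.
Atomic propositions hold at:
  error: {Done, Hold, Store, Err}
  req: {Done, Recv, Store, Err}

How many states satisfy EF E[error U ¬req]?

Sat(¬req) = {Load, Hold, Reset, Sync}
E[error U ¬req]: least fixpoint, start Z0 = Sat(¬req) = {Load, Hold, Reset, Sync}, add states in Sat(error) with some successor in Z. Z1 = {Done, Load, Hold, Reset, Sync}; fixed.
Sat(E[error U ¬req]) = {Done, Load, Hold, Reset, Sync}
EF E[error U ¬req]: least fixpoint, start Z0 = {Done, Load, Hold, Reset, Sync}, add states with some successor in Z. Already a fixed point.
Sat(EF E[error U ¬req]) = {Done, Load, Hold, Reset, Sync}
|Sat(EF E[error U ¬req])| = |{Done, Load, Hold, Reset, Sync}| = 5.

5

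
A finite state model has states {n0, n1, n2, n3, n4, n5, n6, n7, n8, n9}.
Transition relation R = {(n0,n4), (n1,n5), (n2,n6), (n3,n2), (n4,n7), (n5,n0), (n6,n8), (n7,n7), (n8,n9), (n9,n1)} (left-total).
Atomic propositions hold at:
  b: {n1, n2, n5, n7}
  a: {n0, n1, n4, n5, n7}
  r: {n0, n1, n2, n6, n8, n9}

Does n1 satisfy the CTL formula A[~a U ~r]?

Sat(~a) = {n2, n3, n6, n8, n9}
Sat(~r) = {n3, n4, n5, n7}
A[~a U ~r]: least fixpoint, start Z0 = Sat(~r) = {n3, n4, n5, n7}, add states in Sat(~a) with every successor in Z. Already a fixed point.
Sat(A[~a U ~r]) = {n3, n4, n5, n7}
n1 ∉ Sat(A[~a U ~r]) = {n3, n4, n5, n7}, so the formula does not hold at n1.

No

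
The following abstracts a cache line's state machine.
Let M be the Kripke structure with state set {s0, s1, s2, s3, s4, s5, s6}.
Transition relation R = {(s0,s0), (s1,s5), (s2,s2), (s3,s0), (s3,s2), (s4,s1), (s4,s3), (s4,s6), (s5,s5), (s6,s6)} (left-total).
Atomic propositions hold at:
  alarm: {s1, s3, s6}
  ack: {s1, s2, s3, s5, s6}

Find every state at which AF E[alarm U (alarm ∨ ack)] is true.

Sat(alarm ∨ ack) = {s1, s2, s3, s5, s6}
E[alarm U (alarm ∨ ack)]: least fixpoint, start Z0 = Sat((alarm ∨ ack)) = {s1, s2, s3, s5, s6}, add states in Sat(alarm) with some successor in Z. Already a fixed point.
Sat(E[alarm U (alarm ∨ ack)]) = {s1, s2, s3, s5, s6}
AF E[alarm U (alarm ∨ ack)]: least fixpoint, start Z0 = {s1, s2, s3, s5, s6}, add states with every successor in Z. Z1 = {s1, s2, s3, s4, s5, s6}; fixed.
Sat(AF E[alarm U (alarm ∨ ack)]) = {s1, s2, s3, s4, s5, s6}

{s1, s2, s3, s4, s5, s6}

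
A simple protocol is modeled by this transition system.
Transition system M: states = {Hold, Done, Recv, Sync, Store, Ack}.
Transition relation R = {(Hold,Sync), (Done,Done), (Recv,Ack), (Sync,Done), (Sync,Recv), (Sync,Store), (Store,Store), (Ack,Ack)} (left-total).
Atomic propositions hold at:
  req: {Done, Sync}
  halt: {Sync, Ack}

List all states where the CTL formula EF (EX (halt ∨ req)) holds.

{Hold, Done, Recv, Sync, Ack}

Sat(halt ∨ req) = {Done, Sync, Ack}
Sat(EX (halt ∨ req)) = {s : some successor in {Done, Sync, Ack}} = {Hold, Done, Recv, Sync, Ack}
EF (EX (halt ∨ req)): least fixpoint, start Z0 = {Hold, Done, Recv, Sync, Ack}, add states with some successor in Z. Already a fixed point.
Sat(EF (EX (halt ∨ req))) = {Hold, Done, Recv, Sync, Ack}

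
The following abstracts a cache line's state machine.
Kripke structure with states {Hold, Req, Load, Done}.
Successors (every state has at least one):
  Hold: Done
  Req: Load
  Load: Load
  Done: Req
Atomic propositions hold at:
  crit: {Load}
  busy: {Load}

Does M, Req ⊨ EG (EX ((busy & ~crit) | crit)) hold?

Sat(~crit) = {Hold, Req, Done}
Sat(busy & ~crit) = ∅
Sat((busy & ~crit) | crit) = {Load}
Sat(EX ((busy & ~crit) | crit)) = {s : some successor in {Load}} = {Req, Load}
EG (EX ((busy & ~crit) | crit)): greatest fixpoint, start Z0 = {Req, Load}, keep only states in Sat with some successor in Z. Already a fixed point.
Sat(EG (EX ((busy & ~crit) | crit))) = {Req, Load}
Req ∈ Sat(EG (EX ((busy & ~crit) | crit))) = {Req, Load}, so the formula holds at Req.

Yes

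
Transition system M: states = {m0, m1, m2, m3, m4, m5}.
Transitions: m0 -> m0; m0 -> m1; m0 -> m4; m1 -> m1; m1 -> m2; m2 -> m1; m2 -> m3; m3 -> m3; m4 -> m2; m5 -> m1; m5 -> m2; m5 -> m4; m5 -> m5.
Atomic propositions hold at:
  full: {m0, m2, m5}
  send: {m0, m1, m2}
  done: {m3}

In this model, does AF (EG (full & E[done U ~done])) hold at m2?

No

Sat(~done) = {m0, m1, m2, m4, m5}
E[done U ~done]: least fixpoint, start Z0 = Sat(~done) = {m0, m1, m2, m4, m5}, add states in Sat(done) with some successor in Z. Already a fixed point.
Sat(E[done U ~done]) = {m0, m1, m2, m4, m5}
Sat(full & E[done U ~done]) = {m0, m2, m5}
EG (full & E[done U ~done]): greatest fixpoint, start Z0 = {m0, m2, m5}, keep only states in Sat with some successor in Z. Z1 = {m0, m5}; fixed.
Sat(EG (full & E[done U ~done])) = {m0, m5}
AF (EG (full & E[done U ~done])): least fixpoint, start Z0 = {m0, m5}, add states with every successor in Z. Already a fixed point.
Sat(AF (EG (full & E[done U ~done]))) = {m0, m5}
m2 ∉ Sat(AF (EG (full & E[done U ~done]))) = {m0, m5}, so the formula does not hold at m2.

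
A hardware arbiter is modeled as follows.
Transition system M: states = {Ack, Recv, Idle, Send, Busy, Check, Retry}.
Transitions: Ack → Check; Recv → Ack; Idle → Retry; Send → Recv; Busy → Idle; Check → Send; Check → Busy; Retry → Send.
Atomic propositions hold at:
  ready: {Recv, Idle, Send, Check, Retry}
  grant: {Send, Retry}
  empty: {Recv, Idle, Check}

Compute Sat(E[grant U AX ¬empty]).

Sat(¬empty) = {Ack, Send, Busy, Retry}
Sat(AX ¬empty) = {s : every successor in {Ack, Send, Busy, Retry}} = {Recv, Idle, Check, Retry}
E[grant U AX ¬empty]: least fixpoint, start Z0 = Sat(AX ¬empty) = {Recv, Idle, Check, Retry}, add states in Sat(grant) with some successor in Z. Z1 = {Recv, Idle, Send, Check, Retry}; fixed.
Sat(E[grant U AX ¬empty]) = {Recv, Idle, Send, Check, Retry}

{Recv, Idle, Send, Check, Retry}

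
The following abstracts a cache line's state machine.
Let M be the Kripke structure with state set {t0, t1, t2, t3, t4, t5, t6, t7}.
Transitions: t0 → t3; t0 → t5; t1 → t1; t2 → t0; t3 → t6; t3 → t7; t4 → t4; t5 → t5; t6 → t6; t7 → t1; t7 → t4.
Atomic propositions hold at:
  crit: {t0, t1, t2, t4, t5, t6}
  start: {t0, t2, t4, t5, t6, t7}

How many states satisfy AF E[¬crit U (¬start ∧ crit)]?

Sat(¬crit) = {t3, t7}
Sat(¬start) = {t1, t3}
Sat(¬start ∧ crit) = {t1}
E[¬crit U (¬start ∧ crit)]: least fixpoint, start Z0 = Sat((¬start ∧ crit)) = {t1}, add states in Sat(¬crit) with some successor in Z. Z1 = {t1, t7}; Z2 = {t1, t3, t7}; fixed.
Sat(E[¬crit U (¬start ∧ crit)]) = {t1, t3, t7}
AF E[¬crit U (¬start ∧ crit)]: least fixpoint, start Z0 = {t1, t3, t7}, add states with every successor in Z. Already a fixed point.
Sat(AF E[¬crit U (¬start ∧ crit)]) = {t1, t3, t7}
|Sat(AF E[¬crit U (¬start ∧ crit)])| = |{t1, t3, t7}| = 3.

3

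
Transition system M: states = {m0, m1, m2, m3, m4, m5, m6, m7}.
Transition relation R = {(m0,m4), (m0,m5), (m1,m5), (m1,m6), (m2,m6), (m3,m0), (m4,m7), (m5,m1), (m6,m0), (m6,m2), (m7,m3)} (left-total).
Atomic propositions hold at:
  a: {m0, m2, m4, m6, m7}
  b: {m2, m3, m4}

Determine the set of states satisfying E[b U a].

E[b U a]: least fixpoint, start Z0 = Sat(a) = {m0, m2, m4, m6, m7}, add states in Sat(b) with some successor in Z. Z1 = {m0, m2, m3, m4, m6, m7}; fixed.
Sat(E[b U a]) = {m0, m2, m3, m4, m6, m7}

{m0, m2, m3, m4, m6, m7}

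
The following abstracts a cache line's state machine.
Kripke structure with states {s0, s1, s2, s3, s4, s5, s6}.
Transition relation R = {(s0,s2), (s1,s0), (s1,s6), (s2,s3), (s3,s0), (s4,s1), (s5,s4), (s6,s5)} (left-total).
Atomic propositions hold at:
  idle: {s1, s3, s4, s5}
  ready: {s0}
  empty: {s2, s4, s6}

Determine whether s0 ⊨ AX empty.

Sat(AX empty) = {s : every successor in {s2, s4, s6}} = {s0, s5}
s0 ∈ Sat(AX empty) = {s0, s5}, so the formula holds at s0.

Yes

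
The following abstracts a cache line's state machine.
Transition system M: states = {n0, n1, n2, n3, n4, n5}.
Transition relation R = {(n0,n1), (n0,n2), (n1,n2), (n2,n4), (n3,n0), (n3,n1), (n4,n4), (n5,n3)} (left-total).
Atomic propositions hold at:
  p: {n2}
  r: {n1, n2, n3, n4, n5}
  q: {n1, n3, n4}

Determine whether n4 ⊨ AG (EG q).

Yes

EG q: greatest fixpoint, start Z0 = {n1, n3, n4}, keep only states in Sat with some successor in Z. Z1 = {n3, n4}; Z2 = {n4}; fixed.
Sat(EG q) = {n4}
AG (EG q): greatest fixpoint, start Z0 = {n4}, keep only states in Sat with every successor in Z. Already a fixed point.
Sat(AG (EG q)) = {n4}
n4 ∈ Sat(AG (EG q)) = {n4}, so the formula holds at n4.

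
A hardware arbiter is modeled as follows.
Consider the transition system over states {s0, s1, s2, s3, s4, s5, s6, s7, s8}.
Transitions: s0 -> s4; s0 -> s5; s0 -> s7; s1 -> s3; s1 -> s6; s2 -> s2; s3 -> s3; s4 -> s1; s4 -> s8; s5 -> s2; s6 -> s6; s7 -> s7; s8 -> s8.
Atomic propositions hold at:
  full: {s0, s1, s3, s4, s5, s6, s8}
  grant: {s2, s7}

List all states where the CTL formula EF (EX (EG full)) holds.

EG full: greatest fixpoint, start Z0 = {s0, s1, s3, s4, s5, s6, s8}, keep only states in Sat with some successor in Z. Z1 = {s0, s1, s3, s4, s6, s8}; fixed.
Sat(EG full) = {s0, s1, s3, s4, s6, s8}
Sat(EX (EG full)) = {s : some successor in {s0, s1, s3, s4, s6, s8}} = {s0, s1, s3, s4, s6, s8}
EF (EX (EG full)): least fixpoint, start Z0 = {s0, s1, s3, s4, s6, s8}, add states with some successor in Z. Already a fixed point.
Sat(EF (EX (EG full))) = {s0, s1, s3, s4, s6, s8}

{s0, s1, s3, s4, s6, s8}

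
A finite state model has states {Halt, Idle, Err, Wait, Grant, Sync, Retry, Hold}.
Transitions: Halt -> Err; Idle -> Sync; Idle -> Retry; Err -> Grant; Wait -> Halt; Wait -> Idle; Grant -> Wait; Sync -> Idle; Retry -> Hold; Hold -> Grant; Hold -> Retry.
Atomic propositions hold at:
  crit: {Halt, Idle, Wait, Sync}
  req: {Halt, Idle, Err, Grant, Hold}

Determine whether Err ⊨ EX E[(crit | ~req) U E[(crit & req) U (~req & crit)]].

No

Sat(~req) = {Wait, Sync, Retry}
Sat(crit | ~req) = {Halt, Idle, Wait, Sync, Retry}
Sat(crit & req) = {Halt, Idle}
Sat(~req & crit) = {Wait, Sync}
E[(crit & req) U (~req & crit)]: least fixpoint, start Z0 = Sat((~req & crit)) = {Wait, Sync}, add states in Sat(crit & req) with some successor in Z. Z1 = {Idle, Wait, Sync}; fixed.
Sat(E[(crit & req) U (~req & crit)]) = {Idle, Wait, Sync}
E[(crit | ~req) U E[(crit & req) U (~req & crit)]]: least fixpoint, start Z0 = Sat(E[(crit & req) U (~req & crit)]) = {Idle, Wait, Sync}, add states in Sat(crit | ~req) with some successor in Z. Already a fixed point.
Sat(E[(crit | ~req) U E[(crit & req) U (~req & crit)]]) = {Idle, Wait, Sync}
Sat(EX E[(crit | ~req) U E[(crit & req) U (~req & crit)]]) = {s : some successor in {Idle, Wait, Sync}} = {Idle, Wait, Grant, Sync}
Err ∉ Sat(EX E[(crit | ~req) U E[(crit & req) U (~req & crit)]]) = {Idle, Wait, Grant, Sync}, so the formula does not hold at Err.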